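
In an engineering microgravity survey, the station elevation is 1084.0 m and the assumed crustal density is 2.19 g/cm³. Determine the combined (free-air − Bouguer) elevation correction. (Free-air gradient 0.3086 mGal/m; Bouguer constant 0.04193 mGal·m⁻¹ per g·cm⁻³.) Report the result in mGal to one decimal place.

235.0

Combined gradient = 0.3086 − 0.04193 × 2.19 = 0.2167733 mGal/m
Combined elevation correction = 0.2167733 × 1084.0 = 235.0 mGal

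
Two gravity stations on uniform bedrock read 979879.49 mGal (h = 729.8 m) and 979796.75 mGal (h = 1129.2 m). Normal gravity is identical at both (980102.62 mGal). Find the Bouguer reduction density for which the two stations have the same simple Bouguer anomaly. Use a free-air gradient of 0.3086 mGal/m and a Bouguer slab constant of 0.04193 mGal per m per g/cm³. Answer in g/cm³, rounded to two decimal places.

2.42

Δg_obs = 979796.75 − 979879.49 = -82.74 mGal over Δh = 1129.2 − 729.8 = 399.4 m
Equal Bouguer anomalies ⇒ Δg_obs + (0.3086 − 0.04193ρ)·Δh = 0
0.3086 − 0.04193ρ = −Δg_obs/Δh = 0.20716
ρ = (0.3086 − 0.20716) / 0.04193 = 2.42 g/cm³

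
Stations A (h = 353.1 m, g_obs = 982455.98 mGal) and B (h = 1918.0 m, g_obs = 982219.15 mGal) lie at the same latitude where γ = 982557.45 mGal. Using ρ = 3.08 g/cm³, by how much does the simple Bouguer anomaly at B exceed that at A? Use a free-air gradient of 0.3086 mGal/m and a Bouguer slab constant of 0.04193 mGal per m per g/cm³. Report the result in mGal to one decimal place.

Δg_SB(A) = 982455.98 − 982557.45 + 0.3086×353.1 − 0.04193×3.08×353.1 = -38.10 mGal
Δg_SB(B) = 982219.15 − 982557.45 + 0.3086×1918.0 − 0.04193×3.08×1918.0 = 5.90 mGal
Difference = 5.90 − (-38.10) = 44.00 mGal

44.0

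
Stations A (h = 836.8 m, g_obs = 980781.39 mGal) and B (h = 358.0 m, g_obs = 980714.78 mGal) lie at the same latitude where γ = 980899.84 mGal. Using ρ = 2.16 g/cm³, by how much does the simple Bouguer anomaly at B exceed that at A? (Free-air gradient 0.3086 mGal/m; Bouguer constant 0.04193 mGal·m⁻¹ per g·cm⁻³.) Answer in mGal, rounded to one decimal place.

Δg_SB(A) = 980781.39 − 980899.84 + 0.3086×836.8 − 0.04193×2.16×836.8 = 64.00 mGal
Δg_SB(B) = 980714.78 − 980899.84 + 0.3086×358.0 − 0.04193×2.16×358.0 = -107.00 mGal
Difference = -107.00 − (64.00) = -171.00 mGal

-171.0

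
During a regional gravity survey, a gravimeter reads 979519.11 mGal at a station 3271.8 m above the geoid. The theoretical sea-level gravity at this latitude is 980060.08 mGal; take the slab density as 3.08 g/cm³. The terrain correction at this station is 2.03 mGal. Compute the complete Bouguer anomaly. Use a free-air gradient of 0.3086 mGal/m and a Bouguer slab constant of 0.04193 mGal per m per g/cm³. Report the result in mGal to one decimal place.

48.2

Free-air correction = 0.3086 × 3271.8 = 1009.68 mGal
Free-air anomaly = 979519.11 − 980060.08 + (1009.68) = 468.71 mGal
Bouguer slab correction = 0.04193 × 3.08 × 3271.8 = 422.53 mGal
Simple Bouguer anomaly = 468.71 − (422.53) = 46.18 mGal
Complete Bouguer anomaly = 46.18 + 2.03 = 48.21 mGal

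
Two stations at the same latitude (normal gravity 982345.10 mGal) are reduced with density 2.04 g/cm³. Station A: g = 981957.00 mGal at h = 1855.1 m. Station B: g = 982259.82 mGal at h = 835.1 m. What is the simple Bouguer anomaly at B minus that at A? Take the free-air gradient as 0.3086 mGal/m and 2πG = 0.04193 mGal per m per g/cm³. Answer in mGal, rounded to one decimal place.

75.3

Δg_SB(A) = 981957.00 − 982345.10 + 0.3086×1855.1 − 0.04193×2.04×1855.1 = 25.70 mGal
Δg_SB(B) = 982259.82 − 982345.10 + 0.3086×835.1 − 0.04193×2.04×835.1 = 101.00 mGal
Difference = 101.00 − (25.70) = 75.30 mGal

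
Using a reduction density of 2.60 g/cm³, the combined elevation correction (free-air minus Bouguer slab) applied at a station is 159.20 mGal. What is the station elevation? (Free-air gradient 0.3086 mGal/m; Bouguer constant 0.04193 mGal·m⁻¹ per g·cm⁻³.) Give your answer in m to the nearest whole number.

798

Combined gradient = 0.3086 − 0.04193 × 2.60 = 0.1995820 mGal/m
h = 159.20 / 0.1995820 = 797.67 m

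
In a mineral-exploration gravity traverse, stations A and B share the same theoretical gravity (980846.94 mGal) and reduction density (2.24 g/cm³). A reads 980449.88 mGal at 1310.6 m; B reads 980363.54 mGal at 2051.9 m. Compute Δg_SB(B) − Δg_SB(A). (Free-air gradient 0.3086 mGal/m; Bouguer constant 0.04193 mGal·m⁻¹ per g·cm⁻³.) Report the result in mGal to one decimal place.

72.8

Δg_SB(A) = 980449.88 − 980846.94 + 0.3086×1310.6 − 0.04193×2.24×1310.6 = -115.70 mGal
Δg_SB(B) = 980363.54 − 980846.94 + 0.3086×2051.9 − 0.04193×2.24×2051.9 = -42.90 mGal
Difference = -42.90 − (-115.70) = 72.80 mGal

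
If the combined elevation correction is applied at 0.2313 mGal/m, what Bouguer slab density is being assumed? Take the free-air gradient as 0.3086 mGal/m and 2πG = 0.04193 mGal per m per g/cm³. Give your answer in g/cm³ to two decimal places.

0.2313 = 0.3086 − 0.04193 × ρ
ρ = (0.3086 − 0.2313) / 0.04193 = 1.84 g/cm³

1.84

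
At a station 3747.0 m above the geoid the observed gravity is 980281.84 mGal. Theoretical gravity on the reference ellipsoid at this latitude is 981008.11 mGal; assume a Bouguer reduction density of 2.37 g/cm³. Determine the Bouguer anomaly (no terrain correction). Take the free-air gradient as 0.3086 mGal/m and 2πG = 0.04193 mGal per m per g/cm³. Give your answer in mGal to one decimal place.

Free-air correction = 0.3086 × 3747.0 = 1156.32 mGal
Free-air anomaly = 980281.84 − 981008.11 + (1156.32) = 430.05 mGal
Bouguer slab correction = 0.04193 × 2.37 × 3747.0 = 372.35 mGal
Simple Bouguer anomaly = 430.05 − (372.35) = 57.70 mGal

57.7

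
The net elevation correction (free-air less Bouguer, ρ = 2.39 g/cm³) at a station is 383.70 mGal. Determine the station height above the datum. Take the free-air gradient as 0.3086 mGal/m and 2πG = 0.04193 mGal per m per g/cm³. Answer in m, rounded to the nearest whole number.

Combined gradient = 0.3086 − 0.04193 × 2.39 = 0.2083873 mGal/m
h = 383.70 / 0.2083873 = 1841.28 m

1841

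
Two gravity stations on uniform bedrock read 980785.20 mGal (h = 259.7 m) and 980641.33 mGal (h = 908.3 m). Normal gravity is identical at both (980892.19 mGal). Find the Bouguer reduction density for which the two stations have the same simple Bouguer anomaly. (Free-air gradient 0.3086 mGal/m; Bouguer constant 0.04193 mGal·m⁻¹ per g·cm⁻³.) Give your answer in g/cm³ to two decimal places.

Δg_obs = 980641.33 − 980785.20 = -143.87 mGal over Δh = 908.3 − 259.7 = 648.6 m
Equal Bouguer anomalies ⇒ Δg_obs + (0.3086 − 0.04193ρ)·Δh = 0
0.3086 − 0.04193ρ = −Δg_obs/Δh = 0.22182
ρ = (0.3086 − 0.22182) / 0.04193 = 2.07 g/cm³

2.07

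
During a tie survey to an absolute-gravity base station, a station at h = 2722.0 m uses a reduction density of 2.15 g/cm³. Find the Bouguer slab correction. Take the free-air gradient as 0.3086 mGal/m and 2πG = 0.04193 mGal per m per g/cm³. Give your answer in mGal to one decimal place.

Bouguer slab correction = 0.04193 × 2.15 × 2722.0 = 245.4 mGal

245.4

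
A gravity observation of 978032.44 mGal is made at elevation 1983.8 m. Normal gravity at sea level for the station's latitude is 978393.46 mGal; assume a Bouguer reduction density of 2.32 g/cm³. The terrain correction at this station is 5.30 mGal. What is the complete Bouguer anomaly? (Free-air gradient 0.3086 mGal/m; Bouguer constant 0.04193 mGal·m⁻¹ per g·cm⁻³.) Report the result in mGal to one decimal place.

Free-air correction = 0.3086 × 1983.8 = 612.20 mGal
Free-air anomaly = 978032.44 − 978393.46 + (612.20) = 251.18 mGal
Bouguer slab correction = 0.04193 × 2.32 × 1983.8 = 192.98 mGal
Simple Bouguer anomaly = 251.18 − (192.98) = 58.20 mGal
Complete Bouguer anomaly = 58.20 + 5.30 = 63.50 mGal

63.5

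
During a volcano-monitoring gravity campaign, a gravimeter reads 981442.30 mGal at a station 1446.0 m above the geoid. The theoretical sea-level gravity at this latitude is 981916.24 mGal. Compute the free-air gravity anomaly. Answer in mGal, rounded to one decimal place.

Free-air correction = 0.3086 × 1446.0 = 446.24 mGal
Free-air anomaly = 981442.30 − 981916.24 + (446.24) = -27.70 mGal

-27.7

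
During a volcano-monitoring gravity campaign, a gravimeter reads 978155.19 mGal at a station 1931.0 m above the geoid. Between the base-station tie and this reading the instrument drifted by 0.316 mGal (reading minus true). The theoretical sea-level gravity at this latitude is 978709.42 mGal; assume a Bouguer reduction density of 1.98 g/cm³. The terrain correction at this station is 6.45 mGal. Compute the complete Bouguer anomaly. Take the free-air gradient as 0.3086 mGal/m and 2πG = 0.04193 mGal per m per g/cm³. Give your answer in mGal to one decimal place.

-112.5

Drift-corrected reading = 978155.19 − (0.316) = 978154.874 mGal
Free-air correction = 0.3086 × 1931.0 = 595.91 mGal
Free-air anomaly = 978154.874 − 978709.42 + (595.91) = 41.364 mGal
Bouguer slab correction = 0.04193 × 1.98 × 1931.0 = 160.31 mGal
Simple Bouguer anomaly = 41.364 − (160.31) = -118.946 mGal
Complete Bouguer anomaly = -118.946 + 6.45 = -112.496 mGal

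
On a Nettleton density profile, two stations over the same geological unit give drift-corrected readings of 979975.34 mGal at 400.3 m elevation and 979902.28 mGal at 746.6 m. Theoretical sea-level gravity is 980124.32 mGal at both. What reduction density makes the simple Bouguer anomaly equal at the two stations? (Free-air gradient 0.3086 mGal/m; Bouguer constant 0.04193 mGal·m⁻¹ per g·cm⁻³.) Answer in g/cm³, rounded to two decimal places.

2.33

Δg_obs = 979902.28 − 979975.34 = -73.06 mGal over Δh = 746.6 − 400.3 = 346.3 m
Equal Bouguer anomalies ⇒ Δg_obs + (0.3086 − 0.04193ρ)·Δh = 0
0.3086 − 0.04193ρ = −Δg_obs/Δh = 0.21097
ρ = (0.3086 − 0.21097) / 0.04193 = 2.33 g/cm³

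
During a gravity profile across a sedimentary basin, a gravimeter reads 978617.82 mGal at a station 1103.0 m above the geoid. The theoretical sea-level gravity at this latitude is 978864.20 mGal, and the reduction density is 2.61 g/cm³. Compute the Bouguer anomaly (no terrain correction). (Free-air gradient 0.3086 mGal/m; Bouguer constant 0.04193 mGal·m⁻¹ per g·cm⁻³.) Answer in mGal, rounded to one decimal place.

Free-air correction = 0.3086 × 1103.0 = 340.39 mGal
Free-air anomaly = 978617.82 − 978864.20 + (340.39) = 94.01 mGal
Bouguer slab correction = 0.04193 × 2.61 × 1103.0 = 120.71 mGal
Simple Bouguer anomaly = 94.01 − (120.71) = -26.70 mGal

-26.7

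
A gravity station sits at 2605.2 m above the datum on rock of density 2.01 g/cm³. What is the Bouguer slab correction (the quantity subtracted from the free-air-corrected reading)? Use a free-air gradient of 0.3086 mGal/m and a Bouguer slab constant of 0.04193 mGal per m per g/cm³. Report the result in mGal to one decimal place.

Bouguer slab correction = 0.04193 × 2.01 × 2605.2 = 219.6 mGal

219.6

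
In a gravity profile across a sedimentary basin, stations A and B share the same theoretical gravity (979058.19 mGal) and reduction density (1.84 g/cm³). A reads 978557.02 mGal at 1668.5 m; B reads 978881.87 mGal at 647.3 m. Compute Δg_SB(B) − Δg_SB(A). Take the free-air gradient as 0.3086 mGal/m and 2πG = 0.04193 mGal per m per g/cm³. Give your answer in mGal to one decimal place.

88.5

Δg_SB(A) = 978557.02 − 979058.19 + 0.3086×1668.5 − 0.04193×1.84×1668.5 = -115.00 mGal
Δg_SB(B) = 978881.87 − 979058.19 + 0.3086×647.3 − 0.04193×1.84×647.3 = -26.50 mGal
Difference = -26.50 − (-115.00) = 88.50 mGal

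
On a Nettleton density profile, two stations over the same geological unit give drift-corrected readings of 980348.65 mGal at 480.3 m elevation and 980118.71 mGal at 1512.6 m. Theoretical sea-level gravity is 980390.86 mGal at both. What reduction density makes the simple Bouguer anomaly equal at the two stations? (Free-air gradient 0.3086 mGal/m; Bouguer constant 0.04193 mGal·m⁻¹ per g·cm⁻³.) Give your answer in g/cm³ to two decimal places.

Δg_obs = 980118.71 − 980348.65 = -229.94 mGal over Δh = 1512.6 − 480.3 = 1032.3 m
Equal Bouguer anomalies ⇒ Δg_obs + (0.3086 − 0.04193ρ)·Δh = 0
0.3086 − 0.04193ρ = −Δg_obs/Δh = 0.22275
ρ = (0.3086 − 0.22275) / 0.04193 = 2.05 g/cm³

2.05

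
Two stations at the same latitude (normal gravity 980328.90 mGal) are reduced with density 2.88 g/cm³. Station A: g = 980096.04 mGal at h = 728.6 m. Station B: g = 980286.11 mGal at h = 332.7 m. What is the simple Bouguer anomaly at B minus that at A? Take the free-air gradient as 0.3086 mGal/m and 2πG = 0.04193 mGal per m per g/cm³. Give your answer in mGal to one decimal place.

Δg_SB(A) = 980096.04 − 980328.90 + 0.3086×728.6 − 0.04193×2.88×728.6 = -96.00 mGal
Δg_SB(B) = 980286.11 − 980328.90 + 0.3086×332.7 − 0.04193×2.88×332.7 = 19.70 mGal
Difference = 19.70 − (-96.00) = 115.70 mGal

115.7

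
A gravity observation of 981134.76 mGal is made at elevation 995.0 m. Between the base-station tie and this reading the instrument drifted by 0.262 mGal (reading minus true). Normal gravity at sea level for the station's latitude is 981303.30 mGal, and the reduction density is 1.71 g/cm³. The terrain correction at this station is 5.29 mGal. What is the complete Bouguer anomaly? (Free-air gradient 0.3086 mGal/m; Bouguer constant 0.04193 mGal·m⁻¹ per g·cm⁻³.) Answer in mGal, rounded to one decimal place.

Drift-corrected reading = 981134.76 − (0.262) = 981134.498 mGal
Free-air correction = 0.3086 × 995.0 = 307.06 mGal
Free-air anomaly = 981134.498 − 981303.30 + (307.06) = 138.258 mGal
Bouguer slab correction = 0.04193 × 1.71 × 995.0 = 71.34 mGal
Simple Bouguer anomaly = 138.258 − (71.34) = 66.918 mGal
Complete Bouguer anomaly = 66.918 + 5.29 = 72.208 mGal

72.2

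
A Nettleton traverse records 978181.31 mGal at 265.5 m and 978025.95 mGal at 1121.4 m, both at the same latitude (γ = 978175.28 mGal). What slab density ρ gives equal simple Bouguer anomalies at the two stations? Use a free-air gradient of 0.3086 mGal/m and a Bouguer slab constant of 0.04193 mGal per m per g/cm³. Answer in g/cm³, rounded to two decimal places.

3.03

Δg_obs = 978025.95 − 978181.31 = -155.36 mGal over Δh = 1121.4 − 265.5 = 855.9 m
Equal Bouguer anomalies ⇒ Δg_obs + (0.3086 − 0.04193ρ)·Δh = 0
0.3086 − 0.04193ρ = −Δg_obs/Δh = 0.18152
ρ = (0.3086 − 0.18152) / 0.04193 = 3.03 g/cm³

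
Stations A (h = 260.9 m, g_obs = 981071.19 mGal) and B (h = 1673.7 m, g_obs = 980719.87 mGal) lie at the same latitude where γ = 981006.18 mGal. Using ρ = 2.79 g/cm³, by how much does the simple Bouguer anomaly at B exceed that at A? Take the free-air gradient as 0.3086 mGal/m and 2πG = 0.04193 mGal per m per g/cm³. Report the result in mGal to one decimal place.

-80.6

Δg_SB(A) = 981071.19 − 981006.18 + 0.3086×260.9 − 0.04193×2.79×260.9 = 115.00 mGal
Δg_SB(B) = 980719.87 − 981006.18 + 0.3086×1673.7 − 0.04193×2.79×1673.7 = 34.40 mGal
Difference = 34.40 − (115.00) = -80.60 mGal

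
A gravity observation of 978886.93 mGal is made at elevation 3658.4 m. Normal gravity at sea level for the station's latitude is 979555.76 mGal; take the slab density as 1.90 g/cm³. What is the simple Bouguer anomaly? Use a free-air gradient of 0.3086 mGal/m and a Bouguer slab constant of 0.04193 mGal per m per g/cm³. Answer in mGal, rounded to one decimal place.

168.7

Free-air correction = 0.3086 × 3658.4 = 1128.98 mGal
Free-air anomaly = 978886.93 − 979555.76 + (1128.98) = 460.15 mGal
Bouguer slab correction = 0.04193 × 1.90 × 3658.4 = 291.45 mGal
Simple Bouguer anomaly = 460.15 − (291.45) = 168.70 mGal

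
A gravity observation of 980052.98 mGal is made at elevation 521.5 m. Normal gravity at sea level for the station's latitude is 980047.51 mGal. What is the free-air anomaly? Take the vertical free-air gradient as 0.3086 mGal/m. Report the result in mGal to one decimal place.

166.4

Free-air correction = 0.3086 × 521.5 = 160.93 mGal
Free-air anomaly = 980052.98 − 980047.51 + (160.93) = 166.40 mGal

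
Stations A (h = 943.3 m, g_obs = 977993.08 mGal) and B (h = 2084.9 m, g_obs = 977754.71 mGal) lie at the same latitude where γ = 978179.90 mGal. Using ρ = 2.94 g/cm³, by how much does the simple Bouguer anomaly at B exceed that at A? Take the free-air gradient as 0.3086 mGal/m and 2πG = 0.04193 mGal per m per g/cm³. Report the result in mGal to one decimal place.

Δg_SB(A) = 977993.08 − 978179.90 + 0.3086×943.3 − 0.04193×2.94×943.3 = -12.00 mGal
Δg_SB(B) = 977754.71 − 978179.90 + 0.3086×2084.9 − 0.04193×2.94×2084.9 = -38.80 mGal
Difference = -38.80 − (-12.00) = -26.80 mGal

-26.8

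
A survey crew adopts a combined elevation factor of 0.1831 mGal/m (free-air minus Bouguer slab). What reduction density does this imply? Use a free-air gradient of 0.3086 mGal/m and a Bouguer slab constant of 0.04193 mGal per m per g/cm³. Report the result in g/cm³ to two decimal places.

0.1831 = 0.3086 − 0.04193 × ρ
ρ = (0.3086 − 0.1831) / 0.04193 = 2.99 g/cm³

2.99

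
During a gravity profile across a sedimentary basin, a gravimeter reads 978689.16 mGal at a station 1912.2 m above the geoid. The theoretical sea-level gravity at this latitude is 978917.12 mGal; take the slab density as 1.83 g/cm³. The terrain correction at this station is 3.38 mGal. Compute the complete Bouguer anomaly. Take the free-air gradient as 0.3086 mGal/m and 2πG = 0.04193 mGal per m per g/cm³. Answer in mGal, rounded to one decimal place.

218.8

Free-air correction = 0.3086 × 1912.2 = 590.10 mGal
Free-air anomaly = 978689.16 − 978917.12 + (590.10) = 362.14 mGal
Bouguer slab correction = 0.04193 × 1.83 × 1912.2 = 146.73 mGal
Simple Bouguer anomaly = 362.14 − (146.73) = 215.41 mGal
Complete Bouguer anomaly = 215.41 + 3.38 = 218.79 mGal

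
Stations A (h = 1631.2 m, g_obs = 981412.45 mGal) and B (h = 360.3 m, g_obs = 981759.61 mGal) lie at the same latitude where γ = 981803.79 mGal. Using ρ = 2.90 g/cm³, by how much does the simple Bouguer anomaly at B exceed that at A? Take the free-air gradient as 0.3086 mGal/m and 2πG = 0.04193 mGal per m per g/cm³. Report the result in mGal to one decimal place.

109.5

Δg_SB(A) = 981412.45 − 981803.79 + 0.3086×1631.2 − 0.04193×2.90×1631.2 = -86.30 mGal
Δg_SB(B) = 981759.61 − 981803.79 + 0.3086×360.3 − 0.04193×2.90×360.3 = 23.20 mGal
Difference = 23.20 − (-86.30) = 109.50 mGal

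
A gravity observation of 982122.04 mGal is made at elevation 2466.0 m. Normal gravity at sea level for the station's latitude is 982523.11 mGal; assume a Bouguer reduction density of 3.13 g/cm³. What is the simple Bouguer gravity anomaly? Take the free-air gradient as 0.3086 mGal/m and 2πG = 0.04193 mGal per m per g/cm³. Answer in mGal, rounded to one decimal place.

Free-air correction = 0.3086 × 2466.0 = 761.01 mGal
Free-air anomaly = 982122.04 − 982523.11 + (761.01) = 359.94 mGal
Bouguer slab correction = 0.04193 × 3.13 × 2466.0 = 323.64 mGal
Simple Bouguer anomaly = 359.94 − (323.64) = 36.30 mGal

36.3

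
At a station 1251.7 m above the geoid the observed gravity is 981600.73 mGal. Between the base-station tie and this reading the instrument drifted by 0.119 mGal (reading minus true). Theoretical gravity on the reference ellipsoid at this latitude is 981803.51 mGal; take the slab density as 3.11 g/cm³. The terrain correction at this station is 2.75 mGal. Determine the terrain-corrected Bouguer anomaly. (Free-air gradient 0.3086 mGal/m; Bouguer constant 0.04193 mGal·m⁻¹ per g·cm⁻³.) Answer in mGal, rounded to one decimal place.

22.9

Drift-corrected reading = 981600.73 − (0.119) = 981600.611 mGal
Free-air correction = 0.3086 × 1251.7 = 386.27 mGal
Free-air anomaly = 981600.611 − 981803.51 + (386.27) = 183.371 mGal
Bouguer slab correction = 0.04193 × 3.11 × 1251.7 = 163.22 mGal
Simple Bouguer anomaly = 183.371 − (163.22) = 20.151 mGal
Complete Bouguer anomaly = 20.151 + 2.75 = 22.901 mGal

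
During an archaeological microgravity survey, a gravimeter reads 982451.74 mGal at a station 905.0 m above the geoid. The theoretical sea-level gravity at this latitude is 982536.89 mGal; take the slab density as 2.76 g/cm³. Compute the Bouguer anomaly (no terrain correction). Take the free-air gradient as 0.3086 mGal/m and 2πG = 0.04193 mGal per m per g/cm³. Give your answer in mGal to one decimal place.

Free-air correction = 0.3086 × 905.0 = 279.28 mGal
Free-air anomaly = 982451.74 − 982536.89 + (279.28) = 194.13 mGal
Bouguer slab correction = 0.04193 × 2.76 × 905.0 = 104.73 mGal
Simple Bouguer anomaly = 194.13 − (104.73) = 89.40 mGal

89.4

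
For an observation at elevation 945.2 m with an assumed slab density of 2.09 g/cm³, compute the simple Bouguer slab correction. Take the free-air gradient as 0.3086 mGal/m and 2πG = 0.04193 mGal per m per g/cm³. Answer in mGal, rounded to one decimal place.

82.8

Bouguer slab correction = 0.04193 × 2.09 × 945.2 = 82.8 mGal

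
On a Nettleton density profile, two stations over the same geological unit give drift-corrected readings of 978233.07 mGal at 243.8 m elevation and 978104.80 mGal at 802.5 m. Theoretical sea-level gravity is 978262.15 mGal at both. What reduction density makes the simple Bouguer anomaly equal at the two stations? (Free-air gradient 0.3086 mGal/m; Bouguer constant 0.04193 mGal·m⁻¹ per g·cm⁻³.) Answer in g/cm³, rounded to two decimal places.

Δg_obs = 978104.80 − 978233.07 = -128.27 mGal over Δh = 802.5 − 243.8 = 558.7 m
Equal Bouguer anomalies ⇒ Δg_obs + (0.3086 − 0.04193ρ)·Δh = 0
0.3086 − 0.04193ρ = −Δg_obs/Δh = 0.22959
ρ = (0.3086 − 0.22959) / 0.04193 = 1.88 g/cm³

1.88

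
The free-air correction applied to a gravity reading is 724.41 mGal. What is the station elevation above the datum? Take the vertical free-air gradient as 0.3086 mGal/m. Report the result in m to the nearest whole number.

h = 724.41 / 0.3086 = 2347.41 m

2347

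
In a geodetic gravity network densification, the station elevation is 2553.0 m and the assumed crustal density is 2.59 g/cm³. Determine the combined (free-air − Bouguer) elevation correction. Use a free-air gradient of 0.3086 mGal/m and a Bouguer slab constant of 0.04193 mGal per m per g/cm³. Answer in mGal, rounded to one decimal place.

510.6

Combined gradient = 0.3086 − 0.04193 × 2.59 = 0.2000013 mGal/m
Combined elevation correction = 0.2000013 × 2553.0 = 510.6 mGal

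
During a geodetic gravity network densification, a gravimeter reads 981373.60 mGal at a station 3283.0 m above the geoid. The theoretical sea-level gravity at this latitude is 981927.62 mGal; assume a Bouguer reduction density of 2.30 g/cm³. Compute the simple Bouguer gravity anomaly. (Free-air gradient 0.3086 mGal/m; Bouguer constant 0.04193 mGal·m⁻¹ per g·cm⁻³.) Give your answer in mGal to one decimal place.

142.5

Free-air correction = 0.3086 × 3283.0 = 1013.13 mGal
Free-air anomaly = 981373.60 − 981927.62 + (1013.13) = 459.11 mGal
Bouguer slab correction = 0.04193 × 2.30 × 3283.0 = 316.61 mGal
Simple Bouguer anomaly = 459.11 − (316.61) = 142.50 mGal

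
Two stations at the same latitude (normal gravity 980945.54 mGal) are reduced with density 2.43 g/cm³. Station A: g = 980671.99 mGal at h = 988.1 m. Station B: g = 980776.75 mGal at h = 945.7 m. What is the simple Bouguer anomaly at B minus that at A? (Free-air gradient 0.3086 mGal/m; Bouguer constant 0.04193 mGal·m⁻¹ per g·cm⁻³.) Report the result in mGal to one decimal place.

96.0

Δg_SB(A) = 980671.99 − 980945.54 + 0.3086×988.1 − 0.04193×2.43×988.1 = -69.30 mGal
Δg_SB(B) = 980776.75 − 980945.54 + 0.3086×945.7 − 0.04193×2.43×945.7 = 26.70 mGal
Difference = 26.70 − (-69.30) = 96.00 mGal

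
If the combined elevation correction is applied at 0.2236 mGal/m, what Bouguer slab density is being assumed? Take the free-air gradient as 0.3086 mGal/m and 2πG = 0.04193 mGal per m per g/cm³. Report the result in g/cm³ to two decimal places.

0.2236 = 0.3086 − 0.04193 × ρ
ρ = (0.3086 − 0.2236) / 0.04193 = 2.03 g/cm³

2.03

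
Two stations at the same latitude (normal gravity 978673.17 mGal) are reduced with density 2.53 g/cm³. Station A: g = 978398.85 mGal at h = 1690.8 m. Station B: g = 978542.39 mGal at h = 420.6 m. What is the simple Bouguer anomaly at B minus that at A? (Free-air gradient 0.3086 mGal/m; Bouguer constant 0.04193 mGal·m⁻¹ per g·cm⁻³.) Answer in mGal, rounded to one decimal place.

-113.7

Δg_SB(A) = 978398.85 − 978673.17 + 0.3086×1690.8 − 0.04193×2.53×1690.8 = 68.10 mGal
Δg_SB(B) = 978542.39 − 978673.17 + 0.3086×420.6 − 0.04193×2.53×420.6 = -45.60 mGal
Difference = -45.60 − (68.10) = -113.70 mGal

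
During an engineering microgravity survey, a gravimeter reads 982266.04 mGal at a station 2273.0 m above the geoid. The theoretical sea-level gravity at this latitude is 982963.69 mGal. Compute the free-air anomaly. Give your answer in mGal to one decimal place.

Free-air correction = 0.3086 × 2273.0 = 701.45 mGal
Free-air anomaly = 982266.04 − 982963.69 + (701.45) = 3.80 mGal

3.8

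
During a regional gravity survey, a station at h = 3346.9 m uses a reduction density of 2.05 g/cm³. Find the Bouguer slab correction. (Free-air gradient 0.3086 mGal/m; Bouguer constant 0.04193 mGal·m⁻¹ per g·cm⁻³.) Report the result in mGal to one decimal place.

Bouguer slab correction = 0.04193 × 2.05 × 3346.9 = 287.7 mGal

287.7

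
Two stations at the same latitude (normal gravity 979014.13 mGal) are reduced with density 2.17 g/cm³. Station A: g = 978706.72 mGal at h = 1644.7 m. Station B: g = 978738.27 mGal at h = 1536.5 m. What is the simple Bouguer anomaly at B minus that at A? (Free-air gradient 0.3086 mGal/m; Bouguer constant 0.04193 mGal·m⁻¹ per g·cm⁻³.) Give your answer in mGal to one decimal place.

Δg_SB(A) = 978706.72 − 979014.13 + 0.3086×1644.7 − 0.04193×2.17×1644.7 = 50.50 mGal
Δg_SB(B) = 978738.27 − 979014.13 + 0.3086×1536.5 − 0.04193×2.17×1536.5 = 58.50 mGal
Difference = 58.50 − (50.50) = 8.00 mGal

8.0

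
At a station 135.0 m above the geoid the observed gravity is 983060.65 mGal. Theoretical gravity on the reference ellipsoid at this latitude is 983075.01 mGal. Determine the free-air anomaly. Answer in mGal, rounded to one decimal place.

27.3

Free-air correction = 0.3086 × 135.0 = 41.66 mGal
Free-air anomaly = 983060.65 − 983075.01 + (41.66) = 27.30 mGal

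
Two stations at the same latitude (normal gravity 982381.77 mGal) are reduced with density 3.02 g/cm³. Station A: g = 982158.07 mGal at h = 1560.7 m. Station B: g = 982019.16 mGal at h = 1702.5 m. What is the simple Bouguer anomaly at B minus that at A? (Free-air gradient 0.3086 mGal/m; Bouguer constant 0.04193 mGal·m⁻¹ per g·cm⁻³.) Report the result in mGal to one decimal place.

-113.1

Δg_SB(A) = 982158.07 − 982381.77 + 0.3086×1560.7 − 0.04193×3.02×1560.7 = 60.30 mGal
Δg_SB(B) = 982019.16 − 982381.77 + 0.3086×1702.5 − 0.04193×3.02×1702.5 = -52.80 mGal
Difference = -52.80 − (60.30) = -113.10 mGal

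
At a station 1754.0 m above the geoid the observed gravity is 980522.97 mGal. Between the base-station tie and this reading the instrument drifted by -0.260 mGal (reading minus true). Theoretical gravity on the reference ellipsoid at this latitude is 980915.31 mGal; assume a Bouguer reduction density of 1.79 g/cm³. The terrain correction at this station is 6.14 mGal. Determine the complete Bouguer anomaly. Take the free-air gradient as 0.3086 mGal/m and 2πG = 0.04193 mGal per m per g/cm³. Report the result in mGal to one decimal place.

Drift-corrected reading = 980522.97 − (-0.260) = 980523.230 mGal
Free-air correction = 0.3086 × 1754.0 = 541.28 mGal
Free-air anomaly = 980523.230 − 980915.31 + (541.28) = 149.200 mGal
Bouguer slab correction = 0.04193 × 1.79 × 1754.0 = 131.65 mGal
Simple Bouguer anomaly = 149.200 − (131.65) = 17.550 mGal
Complete Bouguer anomaly = 17.550 + 6.14 = 23.690 mGal

23.7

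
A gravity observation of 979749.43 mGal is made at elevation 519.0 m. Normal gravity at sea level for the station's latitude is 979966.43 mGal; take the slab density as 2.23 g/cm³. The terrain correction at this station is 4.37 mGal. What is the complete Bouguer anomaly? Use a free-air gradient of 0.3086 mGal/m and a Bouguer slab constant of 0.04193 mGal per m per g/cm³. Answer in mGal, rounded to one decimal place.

-101.0

Free-air correction = 0.3086 × 519.0 = 160.16 mGal
Free-air anomaly = 979749.43 − 979966.43 + (160.16) = -56.84 mGal
Bouguer slab correction = 0.04193 × 2.23 × 519.0 = 48.53 mGal
Simple Bouguer anomaly = -56.84 − (48.53) = -105.37 mGal
Complete Bouguer anomaly = -105.37 + 4.37 = -101.00 mGal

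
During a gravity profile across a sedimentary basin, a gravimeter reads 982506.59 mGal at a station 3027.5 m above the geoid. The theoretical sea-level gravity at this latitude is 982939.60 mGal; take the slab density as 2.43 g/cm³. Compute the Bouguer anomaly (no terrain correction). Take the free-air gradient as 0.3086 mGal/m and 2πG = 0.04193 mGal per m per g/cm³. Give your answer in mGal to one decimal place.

192.8

Free-air correction = 0.3086 × 3027.5 = 934.29 mGal
Free-air anomaly = 982506.59 − 982939.60 + (934.29) = 501.28 mGal
Bouguer slab correction = 0.04193 × 2.43 × 3027.5 = 308.47 mGal
Simple Bouguer anomaly = 501.28 − (308.47) = 192.81 mGal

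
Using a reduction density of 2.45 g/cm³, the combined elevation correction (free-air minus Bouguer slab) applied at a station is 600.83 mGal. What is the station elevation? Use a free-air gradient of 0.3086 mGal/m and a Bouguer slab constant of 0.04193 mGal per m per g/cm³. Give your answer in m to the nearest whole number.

2918

Combined gradient = 0.3086 − 0.04193 × 2.45 = 0.2058715 mGal/m
h = 600.83 / 0.2058715 = 2918.47 m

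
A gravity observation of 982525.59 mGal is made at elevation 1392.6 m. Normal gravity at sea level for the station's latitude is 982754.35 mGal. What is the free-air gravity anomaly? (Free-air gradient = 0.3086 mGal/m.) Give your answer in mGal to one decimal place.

Free-air correction = 0.3086 × 1392.6 = 429.76 mGal
Free-air anomaly = 982525.59 − 982754.35 + (429.76) = 201.00 mGal

201.0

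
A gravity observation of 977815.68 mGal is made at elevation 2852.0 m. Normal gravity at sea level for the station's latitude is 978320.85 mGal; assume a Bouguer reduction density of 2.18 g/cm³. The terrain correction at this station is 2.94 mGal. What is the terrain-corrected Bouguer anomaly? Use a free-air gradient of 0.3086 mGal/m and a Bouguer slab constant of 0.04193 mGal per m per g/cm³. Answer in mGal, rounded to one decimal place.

Free-air correction = 0.3086 × 2852.0 = 880.13 mGal
Free-air anomaly = 977815.68 − 978320.85 + (880.13) = 374.96 mGal
Bouguer slab correction = 0.04193 × 2.18 × 2852.0 = 260.69 mGal
Simple Bouguer anomaly = 374.96 − (260.69) = 114.27 mGal
Complete Bouguer anomaly = 114.27 + 2.94 = 117.21 mGal

117.2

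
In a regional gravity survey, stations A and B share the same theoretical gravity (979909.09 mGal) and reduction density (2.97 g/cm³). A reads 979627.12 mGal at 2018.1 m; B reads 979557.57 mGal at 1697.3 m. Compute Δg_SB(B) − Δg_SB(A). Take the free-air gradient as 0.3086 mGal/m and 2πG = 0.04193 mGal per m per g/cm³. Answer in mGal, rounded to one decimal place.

Δg_SB(A) = 979627.12 − 979909.09 + 0.3086×2018.1 − 0.04193×2.97×2018.1 = 89.50 mGal
Δg_SB(B) = 979557.57 − 979909.09 + 0.3086×1697.3 − 0.04193×2.97×1697.3 = -39.10 mGal
Difference = -39.10 − (89.50) = -128.60 mGal

-128.6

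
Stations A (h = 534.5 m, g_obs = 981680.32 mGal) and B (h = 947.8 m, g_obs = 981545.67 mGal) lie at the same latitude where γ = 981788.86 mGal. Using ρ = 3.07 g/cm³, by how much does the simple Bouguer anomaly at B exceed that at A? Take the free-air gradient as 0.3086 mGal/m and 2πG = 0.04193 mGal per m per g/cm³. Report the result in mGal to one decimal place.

-60.3

Δg_SB(A) = 981680.32 − 981788.86 + 0.3086×534.5 − 0.04193×3.07×534.5 = -12.40 mGal
Δg_SB(B) = 981545.67 − 981788.86 + 0.3086×947.8 − 0.04193×3.07×947.8 = -72.70 mGal
Difference = -72.70 − (-12.40) = -60.30 mGal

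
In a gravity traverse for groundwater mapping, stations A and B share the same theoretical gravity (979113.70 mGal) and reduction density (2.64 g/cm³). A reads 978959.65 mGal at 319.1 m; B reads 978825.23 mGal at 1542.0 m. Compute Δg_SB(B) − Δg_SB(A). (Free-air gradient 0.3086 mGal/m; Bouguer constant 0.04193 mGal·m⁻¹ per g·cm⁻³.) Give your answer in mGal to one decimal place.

107.6

Δg_SB(A) = 978959.65 − 979113.70 + 0.3086×319.1 − 0.04193×2.64×319.1 = -90.90 mGal
Δg_SB(B) = 978825.23 − 979113.70 + 0.3086×1542.0 − 0.04193×2.64×1542.0 = 16.70 mGal
Difference = 16.70 − (-90.90) = 107.60 mGal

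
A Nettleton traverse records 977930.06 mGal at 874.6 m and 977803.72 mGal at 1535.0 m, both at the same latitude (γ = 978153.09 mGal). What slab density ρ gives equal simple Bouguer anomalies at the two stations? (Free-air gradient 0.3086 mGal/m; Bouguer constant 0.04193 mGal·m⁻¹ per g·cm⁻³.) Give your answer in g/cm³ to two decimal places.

2.80

Δg_obs = 977803.72 − 977930.06 = -126.34 mGal over Δh = 1535.0 − 874.6 = 660.4 m
Equal Bouguer anomalies ⇒ Δg_obs + (0.3086 − 0.04193ρ)·Δh = 0
0.3086 − 0.04193ρ = −Δg_obs/Δh = 0.19131
ρ = (0.3086 − 0.19131) / 0.04193 = 2.80 g/cm³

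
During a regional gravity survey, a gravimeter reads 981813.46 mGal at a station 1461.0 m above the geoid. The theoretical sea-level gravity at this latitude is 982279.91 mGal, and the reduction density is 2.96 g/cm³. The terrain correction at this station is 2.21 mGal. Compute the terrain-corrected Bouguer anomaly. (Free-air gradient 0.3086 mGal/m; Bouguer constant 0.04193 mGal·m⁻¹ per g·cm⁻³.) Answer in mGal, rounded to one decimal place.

-194.7

Free-air correction = 0.3086 × 1461.0 = 450.86 mGal
Free-air anomaly = 981813.46 − 982279.91 + (450.86) = -15.59 mGal
Bouguer slab correction = 0.04193 × 2.96 × 1461.0 = 181.33 mGal
Simple Bouguer anomaly = -15.59 − (181.33) = -196.92 mGal
Complete Bouguer anomaly = -196.92 + 2.21 = -194.71 mGal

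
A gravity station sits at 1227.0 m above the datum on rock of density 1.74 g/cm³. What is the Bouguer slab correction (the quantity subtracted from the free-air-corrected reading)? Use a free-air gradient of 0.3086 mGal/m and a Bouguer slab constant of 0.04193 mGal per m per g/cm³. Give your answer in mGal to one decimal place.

89.5

Bouguer slab correction = 0.04193 × 1.74 × 1227.0 = 89.5 mGal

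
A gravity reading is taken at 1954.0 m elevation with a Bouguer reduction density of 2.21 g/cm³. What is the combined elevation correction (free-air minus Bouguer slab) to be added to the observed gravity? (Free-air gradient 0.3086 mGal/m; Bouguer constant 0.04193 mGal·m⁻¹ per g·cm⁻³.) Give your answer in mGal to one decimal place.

Combined gradient = 0.3086 − 0.04193 × 2.21 = 0.2159347 mGal/m
Combined elevation correction = 0.2159347 × 1954.0 = 421.9 mGal

421.9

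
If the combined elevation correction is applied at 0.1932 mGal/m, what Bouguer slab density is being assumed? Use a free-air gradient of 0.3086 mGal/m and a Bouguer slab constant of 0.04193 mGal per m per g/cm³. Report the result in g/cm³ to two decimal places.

2.75

0.1932 = 0.3086 − 0.04193 × ρ
ρ = (0.3086 − 0.1932) / 0.04193 = 2.75 g/cm³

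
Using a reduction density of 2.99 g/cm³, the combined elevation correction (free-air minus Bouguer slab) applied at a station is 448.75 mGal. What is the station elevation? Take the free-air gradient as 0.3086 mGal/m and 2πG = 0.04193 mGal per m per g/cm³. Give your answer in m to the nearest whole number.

2449

Combined gradient = 0.3086 − 0.04193 × 2.99 = 0.1832293 mGal/m
h = 448.75 / 0.1832293 = 2449.12 m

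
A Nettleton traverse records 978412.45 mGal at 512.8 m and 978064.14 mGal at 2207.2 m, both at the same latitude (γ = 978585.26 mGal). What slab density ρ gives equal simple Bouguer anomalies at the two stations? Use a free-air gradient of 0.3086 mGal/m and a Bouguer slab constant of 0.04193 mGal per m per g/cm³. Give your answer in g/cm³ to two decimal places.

2.46

Δg_obs = 978064.14 − 978412.45 = -348.31 mGal over Δh = 2207.2 − 512.8 = 1694.4 m
Equal Bouguer anomalies ⇒ Δg_obs + (0.3086 − 0.04193ρ)·Δh = 0
0.3086 − 0.04193ρ = −Δg_obs/Δh = 0.20557
ρ = (0.3086 − 0.20557) / 0.04193 = 2.46 g/cm³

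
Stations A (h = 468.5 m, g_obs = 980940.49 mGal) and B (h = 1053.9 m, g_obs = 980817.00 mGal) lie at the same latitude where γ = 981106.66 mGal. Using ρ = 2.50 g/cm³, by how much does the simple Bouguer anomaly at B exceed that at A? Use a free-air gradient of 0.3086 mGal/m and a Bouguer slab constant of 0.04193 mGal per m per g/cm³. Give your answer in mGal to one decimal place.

-4.2

Δg_SB(A) = 980940.49 − 981106.66 + 0.3086×468.5 − 0.04193×2.50×468.5 = -70.70 mGal
Δg_SB(B) = 980817.00 − 981106.66 + 0.3086×1053.9 − 0.04193×2.50×1053.9 = -74.90 mGal
Difference = -74.90 − (-70.70) = -4.20 mGal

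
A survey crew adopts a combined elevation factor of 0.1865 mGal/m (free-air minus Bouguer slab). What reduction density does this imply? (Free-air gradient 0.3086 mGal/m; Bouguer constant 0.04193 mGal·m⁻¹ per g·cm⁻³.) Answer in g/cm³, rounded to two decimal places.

0.1865 = 0.3086 − 0.04193 × ρ
ρ = (0.3086 − 0.1865) / 0.04193 = 2.91 g/cm³

2.91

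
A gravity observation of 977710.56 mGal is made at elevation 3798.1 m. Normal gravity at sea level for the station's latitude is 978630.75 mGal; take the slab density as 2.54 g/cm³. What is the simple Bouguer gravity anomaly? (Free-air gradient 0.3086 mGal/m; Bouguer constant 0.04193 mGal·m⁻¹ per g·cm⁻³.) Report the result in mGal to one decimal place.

Free-air correction = 0.3086 × 3798.1 = 1172.09 mGal
Free-air anomaly = 977710.56 − 978630.75 + (1172.09) = 251.90 mGal
Bouguer slab correction = 0.04193 × 2.54 × 3798.1 = 404.51 mGal
Simple Bouguer anomaly = 251.90 − (404.51) = -152.61 mGal

-152.6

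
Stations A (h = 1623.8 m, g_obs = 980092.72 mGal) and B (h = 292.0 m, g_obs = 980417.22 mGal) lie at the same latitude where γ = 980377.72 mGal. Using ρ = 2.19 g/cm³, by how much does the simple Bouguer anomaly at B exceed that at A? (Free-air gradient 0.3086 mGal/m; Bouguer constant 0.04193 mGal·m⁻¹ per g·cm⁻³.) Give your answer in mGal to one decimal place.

Δg_SB(A) = 980092.72 − 980377.72 + 0.3086×1623.8 − 0.04193×2.19×1623.8 = 67.00 mGal
Δg_SB(B) = 980417.22 − 980377.72 + 0.3086×292.0 − 0.04193×2.19×292.0 = 102.80 mGal
Difference = 102.80 − (67.00) = 35.80 mGal

35.8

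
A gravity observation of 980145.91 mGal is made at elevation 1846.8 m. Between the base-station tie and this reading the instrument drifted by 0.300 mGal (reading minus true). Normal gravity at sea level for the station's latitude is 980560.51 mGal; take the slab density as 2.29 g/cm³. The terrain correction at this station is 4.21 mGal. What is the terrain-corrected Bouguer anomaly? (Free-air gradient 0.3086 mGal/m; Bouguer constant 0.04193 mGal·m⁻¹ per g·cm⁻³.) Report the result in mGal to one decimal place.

Drift-corrected reading = 980145.91 − (0.300) = 980145.610 mGal
Free-air correction = 0.3086 × 1846.8 = 569.92 mGal
Free-air anomaly = 980145.610 − 980560.51 + (569.92) = 155.020 mGal
Bouguer slab correction = 0.04193 × 2.29 × 1846.8 = 177.33 mGal
Simple Bouguer anomaly = 155.020 − (177.33) = -22.310 mGal
Complete Bouguer anomaly = -22.310 + 4.21 = -18.100 mGal

-18.1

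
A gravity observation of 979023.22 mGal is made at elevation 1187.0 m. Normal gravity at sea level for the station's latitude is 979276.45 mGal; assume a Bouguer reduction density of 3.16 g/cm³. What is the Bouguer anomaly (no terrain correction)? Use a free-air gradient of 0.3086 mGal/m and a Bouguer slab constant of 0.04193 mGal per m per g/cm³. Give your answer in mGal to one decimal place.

-44.2

Free-air correction = 0.3086 × 1187.0 = 366.31 mGal
Free-air anomaly = 979023.22 − 979276.45 + (366.31) = 113.08 mGal
Bouguer slab correction = 0.04193 × 3.16 × 1187.0 = 157.28 mGal
Simple Bouguer anomaly = 113.08 − (157.28) = -44.20 mGal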